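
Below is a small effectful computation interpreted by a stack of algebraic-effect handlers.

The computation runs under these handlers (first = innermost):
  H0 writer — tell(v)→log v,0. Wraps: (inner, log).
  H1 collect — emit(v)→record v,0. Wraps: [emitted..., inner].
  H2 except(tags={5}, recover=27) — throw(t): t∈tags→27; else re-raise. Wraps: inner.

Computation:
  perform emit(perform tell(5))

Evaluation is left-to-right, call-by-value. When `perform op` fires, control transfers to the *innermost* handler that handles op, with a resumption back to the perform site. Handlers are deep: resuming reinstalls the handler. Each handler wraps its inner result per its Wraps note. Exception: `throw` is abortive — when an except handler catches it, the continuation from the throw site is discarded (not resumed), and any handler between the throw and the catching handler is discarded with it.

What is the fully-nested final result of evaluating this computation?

Working:
tell(5) @ H0 ⇒ log+=5
emit(0) @ H1 ⇒ out+=0
H0 returns (0, (5))
H1 returns [0, (0, (5))]
H2 returns [0, (0, (5))]
= [0, (0, (5))]

Answer: [0, (0, (5))]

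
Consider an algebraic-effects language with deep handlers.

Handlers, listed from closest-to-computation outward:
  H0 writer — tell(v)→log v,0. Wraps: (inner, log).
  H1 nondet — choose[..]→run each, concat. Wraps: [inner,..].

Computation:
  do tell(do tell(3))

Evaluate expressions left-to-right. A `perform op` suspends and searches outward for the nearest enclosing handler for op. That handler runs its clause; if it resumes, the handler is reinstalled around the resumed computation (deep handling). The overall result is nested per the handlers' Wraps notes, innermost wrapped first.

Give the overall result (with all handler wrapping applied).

Answer: [(0, (3, 0))]

Step-by-step:
tell(3) @ H0 ⇒ log+=3
tell(0) @ H0 ⇒ log+=0
H0 returns (0, (3, 0))
H1 returns [(0, (3, 0))]
= [(0, (3, 0))]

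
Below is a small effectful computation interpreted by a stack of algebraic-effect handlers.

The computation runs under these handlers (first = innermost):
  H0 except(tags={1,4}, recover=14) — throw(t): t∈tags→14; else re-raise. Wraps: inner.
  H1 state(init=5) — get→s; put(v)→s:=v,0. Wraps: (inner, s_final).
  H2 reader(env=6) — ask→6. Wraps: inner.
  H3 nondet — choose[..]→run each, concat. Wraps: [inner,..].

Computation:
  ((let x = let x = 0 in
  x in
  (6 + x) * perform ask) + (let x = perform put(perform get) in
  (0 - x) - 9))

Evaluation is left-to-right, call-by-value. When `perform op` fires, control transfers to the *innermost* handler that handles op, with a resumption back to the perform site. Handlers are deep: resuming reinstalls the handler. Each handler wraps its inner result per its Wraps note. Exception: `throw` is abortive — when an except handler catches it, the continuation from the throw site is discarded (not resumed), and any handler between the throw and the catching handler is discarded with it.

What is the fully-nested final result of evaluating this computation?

Working:
ask @ H2 ⇒ 6
get @ H1 ⇒ 5
put(5) @ H1 ⇒ s:=5
H0 returns 27
H1 returns (27, 5)
H2 returns (27, 5)
H3 returns [(27, 5)]
= [(27, 5)]

Answer: [(27, 5)]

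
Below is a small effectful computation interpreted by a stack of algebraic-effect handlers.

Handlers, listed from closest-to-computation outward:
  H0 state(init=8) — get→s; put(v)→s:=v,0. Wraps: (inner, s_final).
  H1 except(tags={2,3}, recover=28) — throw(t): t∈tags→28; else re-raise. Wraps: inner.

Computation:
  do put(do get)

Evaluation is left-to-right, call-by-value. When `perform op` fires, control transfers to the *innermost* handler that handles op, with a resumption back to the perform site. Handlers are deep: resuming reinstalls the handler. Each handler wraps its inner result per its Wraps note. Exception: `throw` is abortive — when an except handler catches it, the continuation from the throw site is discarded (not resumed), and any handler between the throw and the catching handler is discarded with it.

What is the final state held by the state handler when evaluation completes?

Step-by-step:
get @ H0 ⇒ 8
put(8) @ H0 ⇒ s:=8
H0 returns (0, 8)
H1 returns (0, 8)
= (0, 8)

Answer: 8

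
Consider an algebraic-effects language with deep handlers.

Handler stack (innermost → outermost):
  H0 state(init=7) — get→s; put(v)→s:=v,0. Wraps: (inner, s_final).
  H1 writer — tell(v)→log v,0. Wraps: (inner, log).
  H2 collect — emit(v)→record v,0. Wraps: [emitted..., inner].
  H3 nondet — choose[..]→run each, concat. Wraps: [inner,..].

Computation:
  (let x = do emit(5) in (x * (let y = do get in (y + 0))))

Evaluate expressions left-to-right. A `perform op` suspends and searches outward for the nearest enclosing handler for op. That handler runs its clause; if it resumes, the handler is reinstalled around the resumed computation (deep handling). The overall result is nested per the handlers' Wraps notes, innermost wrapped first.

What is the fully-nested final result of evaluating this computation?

Answer: [[5, ((0, 7), ())]]

Working:
emit(5) @ H2 ⇒ out+=5
get @ H0 ⇒ 7
H0 returns (0, 7)
H1 returns ((0, 7), ())
H2 returns [5, ((0, 7), ())]
H3 returns [[5, ((0, 7), ())]]
= [[5, ((0, 7), ())]]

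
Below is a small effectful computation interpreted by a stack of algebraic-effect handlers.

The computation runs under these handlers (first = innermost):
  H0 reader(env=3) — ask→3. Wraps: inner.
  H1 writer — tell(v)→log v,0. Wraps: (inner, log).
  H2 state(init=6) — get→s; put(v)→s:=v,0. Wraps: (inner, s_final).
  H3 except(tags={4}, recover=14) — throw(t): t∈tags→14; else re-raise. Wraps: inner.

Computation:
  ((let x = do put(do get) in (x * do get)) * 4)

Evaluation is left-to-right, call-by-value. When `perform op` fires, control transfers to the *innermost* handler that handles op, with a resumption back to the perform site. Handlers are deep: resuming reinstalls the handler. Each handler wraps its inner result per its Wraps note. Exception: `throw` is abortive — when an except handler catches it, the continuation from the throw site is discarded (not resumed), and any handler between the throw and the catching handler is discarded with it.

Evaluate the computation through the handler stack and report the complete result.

Evaluation trace:
get @ H2 ⇒ 6
put(6) @ H2 ⇒ s:=6
get @ H2 ⇒ 6
H0 returns 0
H1 returns (0, ())
H2 returns ((0, ()), 6)
H3 returns ((0, ()), 6)
= ((0, ()), 6)

Answer: ((0, ()), 6)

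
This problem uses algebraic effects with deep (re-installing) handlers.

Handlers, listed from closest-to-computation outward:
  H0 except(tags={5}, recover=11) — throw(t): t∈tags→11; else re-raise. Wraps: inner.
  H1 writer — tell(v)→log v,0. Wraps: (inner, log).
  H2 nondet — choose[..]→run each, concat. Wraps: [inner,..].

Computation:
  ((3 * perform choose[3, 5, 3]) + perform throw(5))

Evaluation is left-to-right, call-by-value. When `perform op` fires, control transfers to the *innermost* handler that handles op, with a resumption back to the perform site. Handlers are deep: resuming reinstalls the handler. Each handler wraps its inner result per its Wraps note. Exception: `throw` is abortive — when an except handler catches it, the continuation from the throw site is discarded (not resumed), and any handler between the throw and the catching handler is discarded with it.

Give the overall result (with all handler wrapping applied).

Step-by-step:
choose[3, 5, 3] @ H2
  branch[0] choose=3:
    throw(5) @ H0 caught ⇒ 11
    H1 returns (11, ())
    H2 returns [(11, ())]
  branch[1] choose=5:
    throw(5) @ H0 caught ⇒ 11
    H1 returns (11, ())
    H2 returns [(11, ())]
  branch[2] choose=3:
    throw(5) @ H0 caught ⇒ 11
    H1 returns (11, ())
    H2 returns [(11, ())]
= [(11, ()), (11, ()), (11, ())]

Answer: [(11, ()), (11, ()), (11, ())]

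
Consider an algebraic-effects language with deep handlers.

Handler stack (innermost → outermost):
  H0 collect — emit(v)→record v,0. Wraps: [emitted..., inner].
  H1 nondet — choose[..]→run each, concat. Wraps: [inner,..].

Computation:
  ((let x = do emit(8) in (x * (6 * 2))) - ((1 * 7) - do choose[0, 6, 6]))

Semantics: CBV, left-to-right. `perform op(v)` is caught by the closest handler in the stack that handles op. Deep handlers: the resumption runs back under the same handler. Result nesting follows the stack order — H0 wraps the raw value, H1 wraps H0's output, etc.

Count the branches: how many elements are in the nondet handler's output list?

Answer: 3

Step-by-step:
emit(8) @ H0 ⇒ out+=8
choose[0, 6, 6] @ H1
  branch[0] choose=0:
    H0 returns [8, -7]
    H1 returns [[8, -7]]
  branch[1] choose=6:
    H0 returns [8, -1]
    H1 returns [[8, -1]]
  branch[2] choose=6:
    H0 returns [8, -1]
    H1 returns [[8, -1]]
= [[8, -7], [8, -1], [8, -1]]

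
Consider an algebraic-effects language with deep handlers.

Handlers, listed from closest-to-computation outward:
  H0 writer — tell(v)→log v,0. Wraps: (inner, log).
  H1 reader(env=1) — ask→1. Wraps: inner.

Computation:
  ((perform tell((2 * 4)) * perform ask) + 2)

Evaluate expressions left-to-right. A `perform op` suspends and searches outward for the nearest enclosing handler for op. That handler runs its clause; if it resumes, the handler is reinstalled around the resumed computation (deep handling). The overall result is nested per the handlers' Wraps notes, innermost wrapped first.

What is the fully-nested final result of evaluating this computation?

Answer: (2, (8))

Working:
tell(8) @ H0 ⇒ log+=8
ask @ H1 ⇒ 1
H0 returns (2, (8))
H1 returns (2, (8))
= (2, (8))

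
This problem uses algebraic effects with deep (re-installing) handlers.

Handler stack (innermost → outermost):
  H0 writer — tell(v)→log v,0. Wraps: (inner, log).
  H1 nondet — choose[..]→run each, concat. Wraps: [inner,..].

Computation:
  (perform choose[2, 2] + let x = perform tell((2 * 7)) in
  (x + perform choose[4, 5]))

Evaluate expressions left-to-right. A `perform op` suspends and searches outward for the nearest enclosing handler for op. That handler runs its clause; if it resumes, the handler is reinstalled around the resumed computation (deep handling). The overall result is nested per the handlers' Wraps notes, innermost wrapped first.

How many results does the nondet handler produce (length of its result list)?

Answer: 4

Step-by-step:
choose[2, 2] @ H1
  branch[0] choose=2:
    tell(14) @ H0 ⇒ log+=14
    choose[4, 5] @ H1
      branch[0] choose=4:
        H0 returns (6, (14))
        H1 returns [(6, (14))]
      branch[1] choose=5:
        H0 returns (7, (14))
        H1 returns [(7, (14))]
  branch[1] choose=2:
    tell(14) @ H0 ⇒ log+=14
    choose[4, 5] @ H1
      branch[0] choose=4:
        H0 returns (6, (14))
        H1 returns [(6, (14))]
      branch[1] choose=5:
        H0 returns (7, (14))
        H1 returns [(7, (14))]
= [(6, (14)), (7, (14)), (6, (14)), (7, (14))]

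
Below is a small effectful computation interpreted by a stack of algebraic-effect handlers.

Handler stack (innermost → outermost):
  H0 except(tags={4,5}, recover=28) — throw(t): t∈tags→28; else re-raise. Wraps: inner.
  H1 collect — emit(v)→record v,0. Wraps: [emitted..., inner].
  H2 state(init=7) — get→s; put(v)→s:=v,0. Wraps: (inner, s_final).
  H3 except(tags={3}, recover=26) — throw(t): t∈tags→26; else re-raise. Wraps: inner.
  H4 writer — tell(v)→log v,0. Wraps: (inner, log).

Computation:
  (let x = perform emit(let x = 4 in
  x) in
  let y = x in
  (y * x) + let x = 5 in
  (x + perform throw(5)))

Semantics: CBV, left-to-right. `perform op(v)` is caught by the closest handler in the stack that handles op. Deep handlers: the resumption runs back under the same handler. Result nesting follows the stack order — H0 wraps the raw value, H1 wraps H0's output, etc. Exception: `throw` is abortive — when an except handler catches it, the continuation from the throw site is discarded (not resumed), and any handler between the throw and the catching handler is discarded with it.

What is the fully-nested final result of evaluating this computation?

Answer: (([4, 28], 7), ())

Step-by-step:
emit(4) @ H1 ⇒ out+=4
throw(5) @ H0 caught ⇒ 28
H1 returns [4, 28]
H2 returns ([4, 28], 7)
H3 returns ([4, 28], 7)
H4 returns (([4, 28], 7), ())
= (([4, 28], 7), ())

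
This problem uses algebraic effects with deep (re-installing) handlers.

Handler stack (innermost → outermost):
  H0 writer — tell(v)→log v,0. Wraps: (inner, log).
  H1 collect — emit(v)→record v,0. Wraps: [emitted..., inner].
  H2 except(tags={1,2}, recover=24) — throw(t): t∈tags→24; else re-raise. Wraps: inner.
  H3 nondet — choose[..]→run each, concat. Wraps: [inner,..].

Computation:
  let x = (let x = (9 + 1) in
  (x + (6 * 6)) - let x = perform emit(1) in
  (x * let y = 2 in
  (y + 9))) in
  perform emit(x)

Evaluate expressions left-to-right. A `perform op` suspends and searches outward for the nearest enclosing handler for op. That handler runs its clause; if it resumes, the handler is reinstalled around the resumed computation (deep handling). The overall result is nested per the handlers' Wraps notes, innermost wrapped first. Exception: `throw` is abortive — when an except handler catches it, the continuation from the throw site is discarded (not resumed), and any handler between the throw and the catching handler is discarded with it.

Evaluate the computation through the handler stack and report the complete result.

Evaluation trace:
emit(1) @ H1 ⇒ out+=1
emit(46) @ H1 ⇒ out+=46
H0 returns (0, ())
H1 returns [1, 46, (0, ())]
H2 returns [1, 46, (0, ())]
H3 returns [[1, 46, (0, ())]]
= [[1, 46, (0, ())]]

Answer: [[1, 46, (0, ())]]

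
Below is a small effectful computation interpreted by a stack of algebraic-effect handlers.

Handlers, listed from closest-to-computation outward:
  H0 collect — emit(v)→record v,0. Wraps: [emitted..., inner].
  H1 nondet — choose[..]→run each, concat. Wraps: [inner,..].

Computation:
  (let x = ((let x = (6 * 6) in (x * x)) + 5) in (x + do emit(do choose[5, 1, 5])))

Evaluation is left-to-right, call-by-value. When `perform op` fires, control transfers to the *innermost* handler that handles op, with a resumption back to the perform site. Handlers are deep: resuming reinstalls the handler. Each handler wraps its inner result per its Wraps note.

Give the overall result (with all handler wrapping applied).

Step-by-step:
choose[5, 1, 5] @ H1
  branch[0] choose=5:
    emit(5) @ H0 ⇒ out+=5
    H0 returns [5, 1301]
    H1 returns [[5, 1301]]
  branch[1] choose=1:
    emit(1) @ H0 ⇒ out+=1
    H0 returns [1, 1301]
    H1 returns [[1, 1301]]
  branch[2] choose=5:
    emit(5) @ H0 ⇒ out+=5
    H0 returns [5, 1301]
    H1 returns [[5, 1301]]
= [[5, 1301], [1, 1301], [5, 1301]]

Answer: [[5, 1301], [1, 1301], [5, 1301]]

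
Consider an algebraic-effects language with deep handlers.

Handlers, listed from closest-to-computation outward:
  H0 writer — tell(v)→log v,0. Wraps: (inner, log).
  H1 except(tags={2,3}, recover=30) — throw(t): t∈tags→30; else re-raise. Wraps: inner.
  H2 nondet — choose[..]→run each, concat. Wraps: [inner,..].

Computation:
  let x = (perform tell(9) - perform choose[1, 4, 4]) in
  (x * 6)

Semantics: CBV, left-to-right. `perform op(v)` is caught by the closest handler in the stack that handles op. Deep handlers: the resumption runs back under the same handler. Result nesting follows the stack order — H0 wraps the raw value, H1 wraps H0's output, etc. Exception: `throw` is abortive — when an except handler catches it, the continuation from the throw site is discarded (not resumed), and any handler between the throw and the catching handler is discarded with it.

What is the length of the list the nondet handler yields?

Answer: 3

Working:
tell(9) @ H0 ⇒ log+=9
choose[1, 4, 4] @ H2
  branch[0] choose=1:
    H0 returns (-6, (9))
    H1 returns (-6, (9))
    H2 returns [(-6, (9))]
  branch[1] choose=4:
    H0 returns (-24, (9))
    H1 returns (-24, (9))
    H2 returns [(-24, (9))]
  branch[2] choose=4:
    H0 returns (-24, (9))
    H1 returns (-24, (9))
    H2 returns [(-24, (9))]
= [(-6, (9)), (-24, (9)), (-24, (9))]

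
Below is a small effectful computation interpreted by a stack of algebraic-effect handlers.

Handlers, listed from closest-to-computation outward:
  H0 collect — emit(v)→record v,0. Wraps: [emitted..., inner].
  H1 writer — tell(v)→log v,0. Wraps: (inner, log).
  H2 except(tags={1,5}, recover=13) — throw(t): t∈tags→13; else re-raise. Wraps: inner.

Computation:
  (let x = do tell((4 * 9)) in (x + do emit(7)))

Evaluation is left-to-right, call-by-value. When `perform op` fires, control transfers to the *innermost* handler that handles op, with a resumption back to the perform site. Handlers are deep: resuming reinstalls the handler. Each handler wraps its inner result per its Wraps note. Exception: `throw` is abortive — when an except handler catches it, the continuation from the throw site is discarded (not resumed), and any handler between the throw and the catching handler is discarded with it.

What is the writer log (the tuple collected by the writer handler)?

Answer: (36)

Evaluation trace:
tell(36) @ H1 ⇒ log+=36
emit(7) @ H0 ⇒ out+=7
H0 returns [7, 0]
H1 returns ([7, 0], (36))
H2 returns ([7, 0], (36))
= ([7, 0], (36))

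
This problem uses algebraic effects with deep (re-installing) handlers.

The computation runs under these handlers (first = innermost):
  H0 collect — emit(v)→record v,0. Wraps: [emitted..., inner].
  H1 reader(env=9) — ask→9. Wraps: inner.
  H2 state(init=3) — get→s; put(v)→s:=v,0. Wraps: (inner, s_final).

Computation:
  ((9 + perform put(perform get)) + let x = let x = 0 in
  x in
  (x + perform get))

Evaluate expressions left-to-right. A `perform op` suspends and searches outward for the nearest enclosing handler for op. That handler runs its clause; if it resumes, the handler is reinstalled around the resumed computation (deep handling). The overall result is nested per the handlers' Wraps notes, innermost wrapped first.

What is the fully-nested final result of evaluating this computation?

Step-by-step:
get @ H2 ⇒ 3
put(3) @ H2 ⇒ s:=3
get @ H2 ⇒ 3
H0 returns [12]
H1 returns [12]
H2 returns ([12], 3)
= ([12], 3)

Answer: ([12], 3)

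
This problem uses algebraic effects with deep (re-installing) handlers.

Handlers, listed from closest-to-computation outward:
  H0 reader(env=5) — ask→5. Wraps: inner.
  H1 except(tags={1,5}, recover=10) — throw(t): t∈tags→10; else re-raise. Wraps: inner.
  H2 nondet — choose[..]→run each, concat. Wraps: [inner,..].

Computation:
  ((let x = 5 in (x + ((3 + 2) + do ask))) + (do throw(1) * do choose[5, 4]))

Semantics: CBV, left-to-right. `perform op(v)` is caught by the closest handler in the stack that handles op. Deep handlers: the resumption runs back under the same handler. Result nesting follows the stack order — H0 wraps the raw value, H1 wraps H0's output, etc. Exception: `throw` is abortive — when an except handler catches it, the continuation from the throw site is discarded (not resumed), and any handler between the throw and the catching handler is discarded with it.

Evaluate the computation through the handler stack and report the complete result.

Answer: [10]

Evaluation trace:
ask @ H0 ⇒ 5
throw(1) @ H1 caught ⇒ 10
H2 returns [10]
= [10]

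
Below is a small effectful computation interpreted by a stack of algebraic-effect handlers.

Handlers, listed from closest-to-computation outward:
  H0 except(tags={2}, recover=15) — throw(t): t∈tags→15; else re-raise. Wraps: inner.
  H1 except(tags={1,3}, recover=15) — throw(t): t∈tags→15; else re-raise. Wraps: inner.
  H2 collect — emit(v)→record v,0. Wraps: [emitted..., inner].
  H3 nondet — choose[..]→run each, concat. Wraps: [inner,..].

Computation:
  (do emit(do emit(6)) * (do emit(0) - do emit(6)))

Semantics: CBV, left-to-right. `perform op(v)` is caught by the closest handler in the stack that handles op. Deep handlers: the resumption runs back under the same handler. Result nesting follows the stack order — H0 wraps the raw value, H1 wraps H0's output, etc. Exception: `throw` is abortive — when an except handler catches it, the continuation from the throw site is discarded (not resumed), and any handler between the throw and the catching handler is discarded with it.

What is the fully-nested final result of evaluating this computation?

Evaluation trace:
emit(6) @ H2 ⇒ out+=6
emit(0) @ H2 ⇒ out+=0
emit(0) @ H2 ⇒ out+=0
emit(6) @ H2 ⇒ out+=6
H0 returns 0
H1 returns 0
H2 returns [6, 0, 0, 6, 0]
H3 returns [[6, 0, 0, 6, 0]]
= [[6, 0, 0, 6, 0]]

Answer: [[6, 0, 0, 6, 0]]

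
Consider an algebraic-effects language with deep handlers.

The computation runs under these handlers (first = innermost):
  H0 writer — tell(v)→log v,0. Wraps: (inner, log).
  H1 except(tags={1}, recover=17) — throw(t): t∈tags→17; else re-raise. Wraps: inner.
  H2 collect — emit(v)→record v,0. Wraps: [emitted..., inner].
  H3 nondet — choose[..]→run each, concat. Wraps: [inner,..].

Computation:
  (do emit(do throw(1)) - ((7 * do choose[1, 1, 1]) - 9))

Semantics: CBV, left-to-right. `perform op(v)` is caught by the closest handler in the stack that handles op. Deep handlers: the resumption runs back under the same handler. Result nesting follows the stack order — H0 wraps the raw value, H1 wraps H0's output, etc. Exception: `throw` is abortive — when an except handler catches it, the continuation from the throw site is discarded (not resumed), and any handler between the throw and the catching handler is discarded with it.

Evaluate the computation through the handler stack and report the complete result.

Step-by-step:
throw(1) @ H1 caught ⇒ 17
H2 returns [17]
H3 returns [[17]]
= [[17]]

Answer: [[17]]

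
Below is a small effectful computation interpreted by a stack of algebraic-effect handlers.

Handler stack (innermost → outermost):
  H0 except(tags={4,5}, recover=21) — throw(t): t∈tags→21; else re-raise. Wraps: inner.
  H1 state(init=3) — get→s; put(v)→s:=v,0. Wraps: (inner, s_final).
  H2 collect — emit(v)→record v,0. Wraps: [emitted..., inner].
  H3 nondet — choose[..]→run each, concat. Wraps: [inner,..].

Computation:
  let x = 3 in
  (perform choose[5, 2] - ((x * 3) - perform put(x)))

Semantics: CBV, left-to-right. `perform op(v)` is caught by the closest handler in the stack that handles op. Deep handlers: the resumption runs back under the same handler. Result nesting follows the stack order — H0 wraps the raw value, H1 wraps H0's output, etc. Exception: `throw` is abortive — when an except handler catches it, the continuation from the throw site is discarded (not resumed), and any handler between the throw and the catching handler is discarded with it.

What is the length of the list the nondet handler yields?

Answer: 2

Working:
choose[5, 2] @ H3
  branch[0] choose=5:
    put(3) @ H1 ⇒ s:=3
    H0 returns -4
    H1 returns (-4, 3)
    H2 returns [(-4, 3)]
    H3 returns [[(-4, 3)]]
  branch[1] choose=2:
    put(3) @ H1 ⇒ s:=3
    H0 returns -7
    H1 returns (-7, 3)
    H2 returns [(-7, 3)]
    H3 returns [[(-7, 3)]]
= [[(-4, 3)], [(-7, 3)]]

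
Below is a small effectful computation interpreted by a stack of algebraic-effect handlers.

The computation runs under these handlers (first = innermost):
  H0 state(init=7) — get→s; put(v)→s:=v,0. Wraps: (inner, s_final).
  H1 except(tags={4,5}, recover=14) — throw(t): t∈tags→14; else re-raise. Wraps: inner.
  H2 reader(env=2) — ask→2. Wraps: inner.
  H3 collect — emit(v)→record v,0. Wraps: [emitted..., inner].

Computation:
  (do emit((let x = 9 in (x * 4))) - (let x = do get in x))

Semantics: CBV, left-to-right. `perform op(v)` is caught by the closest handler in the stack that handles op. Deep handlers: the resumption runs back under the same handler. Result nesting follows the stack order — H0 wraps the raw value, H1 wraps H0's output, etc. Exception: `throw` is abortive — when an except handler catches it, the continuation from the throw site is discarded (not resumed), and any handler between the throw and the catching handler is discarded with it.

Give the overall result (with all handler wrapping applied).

Evaluation trace:
emit(36) @ H3 ⇒ out+=36
get @ H0 ⇒ 7
H0 returns (-7, 7)
H1 returns (-7, 7)
H2 returns (-7, 7)
H3 returns [36, (-7, 7)]
= [36, (-7, 7)]

Answer: [36, (-7, 7)]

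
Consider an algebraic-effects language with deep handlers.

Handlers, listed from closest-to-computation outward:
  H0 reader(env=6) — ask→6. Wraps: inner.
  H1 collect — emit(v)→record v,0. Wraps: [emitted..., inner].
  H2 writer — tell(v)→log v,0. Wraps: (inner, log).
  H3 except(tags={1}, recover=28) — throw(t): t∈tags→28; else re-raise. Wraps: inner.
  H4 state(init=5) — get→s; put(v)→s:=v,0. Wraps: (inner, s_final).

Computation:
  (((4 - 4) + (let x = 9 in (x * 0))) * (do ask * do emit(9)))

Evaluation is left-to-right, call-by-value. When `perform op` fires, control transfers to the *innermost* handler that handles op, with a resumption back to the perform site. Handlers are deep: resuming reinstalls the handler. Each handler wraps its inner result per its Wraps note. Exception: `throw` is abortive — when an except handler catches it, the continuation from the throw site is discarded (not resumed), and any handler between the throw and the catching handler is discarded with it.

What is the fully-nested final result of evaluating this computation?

Step-by-step:
ask @ H0 ⇒ 6
emit(9) @ H1 ⇒ out+=9
H0 returns 0
H1 returns [9, 0]
H2 returns ([9, 0], ())
H3 returns ([9, 0], ())
H4 returns (([9, 0], ()), 5)
= (([9, 0], ()), 5)

Answer: (([9, 0], ()), 5)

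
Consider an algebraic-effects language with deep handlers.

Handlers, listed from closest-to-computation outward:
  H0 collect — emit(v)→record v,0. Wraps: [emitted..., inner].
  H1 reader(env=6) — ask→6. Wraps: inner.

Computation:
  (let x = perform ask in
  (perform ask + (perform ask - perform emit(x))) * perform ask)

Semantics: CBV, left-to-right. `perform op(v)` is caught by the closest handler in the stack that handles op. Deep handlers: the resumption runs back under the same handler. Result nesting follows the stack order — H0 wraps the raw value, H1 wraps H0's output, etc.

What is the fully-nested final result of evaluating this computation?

Working:
ask @ H1 ⇒ 6
ask @ H1 ⇒ 6
ask @ H1 ⇒ 6
emit(6) @ H0 ⇒ out+=6
ask @ H1 ⇒ 6
H0 returns [6, 72]
H1 returns [6, 72]
= [6, 72]

Answer: [6, 72]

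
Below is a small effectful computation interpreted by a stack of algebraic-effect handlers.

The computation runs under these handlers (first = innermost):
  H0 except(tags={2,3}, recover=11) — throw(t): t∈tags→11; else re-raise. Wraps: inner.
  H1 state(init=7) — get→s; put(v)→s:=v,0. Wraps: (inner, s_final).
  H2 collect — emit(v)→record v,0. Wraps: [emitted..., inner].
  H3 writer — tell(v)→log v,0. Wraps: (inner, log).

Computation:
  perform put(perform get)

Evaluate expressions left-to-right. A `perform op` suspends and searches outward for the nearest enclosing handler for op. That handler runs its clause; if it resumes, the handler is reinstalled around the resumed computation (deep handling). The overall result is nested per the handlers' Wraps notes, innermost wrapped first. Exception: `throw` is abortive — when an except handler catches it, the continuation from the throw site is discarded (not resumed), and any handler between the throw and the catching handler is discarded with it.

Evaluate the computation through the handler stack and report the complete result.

Answer: ([(0, 7)], ())

Evaluation trace:
get @ H1 ⇒ 7
put(7) @ H1 ⇒ s:=7
H0 returns 0
H1 returns (0, 7)
H2 returns [(0, 7)]
H3 returns ([(0, 7)], ())
= ([(0, 7)], ())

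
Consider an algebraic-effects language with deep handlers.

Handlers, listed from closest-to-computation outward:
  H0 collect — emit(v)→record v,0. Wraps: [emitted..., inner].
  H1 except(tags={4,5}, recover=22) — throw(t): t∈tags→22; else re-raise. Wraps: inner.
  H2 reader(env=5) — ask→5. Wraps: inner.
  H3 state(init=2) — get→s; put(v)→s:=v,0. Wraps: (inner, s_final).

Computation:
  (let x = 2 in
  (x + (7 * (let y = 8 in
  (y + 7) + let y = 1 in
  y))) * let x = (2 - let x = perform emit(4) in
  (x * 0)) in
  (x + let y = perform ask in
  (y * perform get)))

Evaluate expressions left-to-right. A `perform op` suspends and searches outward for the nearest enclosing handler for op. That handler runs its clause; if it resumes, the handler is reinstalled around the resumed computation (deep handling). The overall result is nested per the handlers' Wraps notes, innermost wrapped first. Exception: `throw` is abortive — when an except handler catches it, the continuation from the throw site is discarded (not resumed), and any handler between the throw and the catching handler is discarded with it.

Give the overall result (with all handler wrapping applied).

Answer: ([4, 1368], 2)

Evaluation trace:
emit(4) @ H0 ⇒ out+=4
ask @ H2 ⇒ 5
get @ H3 ⇒ 2
H0 returns [4, 1368]
H1 returns [4, 1368]
H2 returns [4, 1368]
H3 returns ([4, 1368], 2)
= ([4, 1368], 2)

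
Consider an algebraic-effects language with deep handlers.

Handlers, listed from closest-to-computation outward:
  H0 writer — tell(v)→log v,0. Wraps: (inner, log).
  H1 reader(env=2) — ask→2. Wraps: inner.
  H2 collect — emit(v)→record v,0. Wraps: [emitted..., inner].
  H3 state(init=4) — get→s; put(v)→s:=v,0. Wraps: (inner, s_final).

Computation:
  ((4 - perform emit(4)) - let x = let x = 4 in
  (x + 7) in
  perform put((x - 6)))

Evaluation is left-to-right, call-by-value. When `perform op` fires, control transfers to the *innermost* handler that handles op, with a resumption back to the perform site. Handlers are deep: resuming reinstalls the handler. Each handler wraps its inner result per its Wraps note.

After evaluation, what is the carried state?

Working:
emit(4) @ H2 ⇒ out+=4
put(5) @ H3 ⇒ s:=5
H0 returns (4, ())
H1 returns (4, ())
H2 returns [4, (4, ())]
H3 returns ([4, (4, ())], 5)
= ([4, (4, ())], 5)

Answer: 5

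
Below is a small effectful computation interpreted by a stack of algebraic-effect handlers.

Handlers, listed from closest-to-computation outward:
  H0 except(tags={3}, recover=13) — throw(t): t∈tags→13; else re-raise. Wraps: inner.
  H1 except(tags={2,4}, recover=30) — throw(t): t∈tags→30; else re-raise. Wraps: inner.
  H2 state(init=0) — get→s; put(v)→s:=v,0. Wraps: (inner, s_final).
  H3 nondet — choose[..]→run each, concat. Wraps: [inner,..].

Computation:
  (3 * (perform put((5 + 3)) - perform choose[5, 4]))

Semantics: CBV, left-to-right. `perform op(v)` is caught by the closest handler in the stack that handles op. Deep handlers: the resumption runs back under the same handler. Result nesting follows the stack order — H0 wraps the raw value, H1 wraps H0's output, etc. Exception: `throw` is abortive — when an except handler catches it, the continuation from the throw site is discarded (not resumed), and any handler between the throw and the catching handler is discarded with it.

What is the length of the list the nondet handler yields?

Answer: 2

Working:
put(8) @ H2 ⇒ s:=8
choose[5, 4] @ H3
  branch[0] choose=5:
    H0 returns -15
    H1 returns -15
    H2 returns (-15, 8)
    H3 returns [(-15, 8)]
  branch[1] choose=4:
    H0 returns -12
    H1 returns -12
    H2 returns (-12, 8)
    H3 returns [(-12, 8)]
= [(-15, 8), (-12, 8)]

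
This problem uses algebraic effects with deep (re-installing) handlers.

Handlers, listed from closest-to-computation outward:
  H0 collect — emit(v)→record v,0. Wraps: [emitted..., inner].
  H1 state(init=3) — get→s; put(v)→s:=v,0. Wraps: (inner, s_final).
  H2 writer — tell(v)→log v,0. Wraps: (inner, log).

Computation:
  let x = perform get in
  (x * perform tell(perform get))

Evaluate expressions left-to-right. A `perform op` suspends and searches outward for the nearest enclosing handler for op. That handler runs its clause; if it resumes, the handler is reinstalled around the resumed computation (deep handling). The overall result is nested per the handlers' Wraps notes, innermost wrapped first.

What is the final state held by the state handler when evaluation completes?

Working:
get @ H1 ⇒ 3
get @ H1 ⇒ 3
tell(3) @ H2 ⇒ log+=3
H0 returns [0]
H1 returns ([0], 3)
H2 returns (([0], 3), (3))
= (([0], 3), (3))

Answer: 3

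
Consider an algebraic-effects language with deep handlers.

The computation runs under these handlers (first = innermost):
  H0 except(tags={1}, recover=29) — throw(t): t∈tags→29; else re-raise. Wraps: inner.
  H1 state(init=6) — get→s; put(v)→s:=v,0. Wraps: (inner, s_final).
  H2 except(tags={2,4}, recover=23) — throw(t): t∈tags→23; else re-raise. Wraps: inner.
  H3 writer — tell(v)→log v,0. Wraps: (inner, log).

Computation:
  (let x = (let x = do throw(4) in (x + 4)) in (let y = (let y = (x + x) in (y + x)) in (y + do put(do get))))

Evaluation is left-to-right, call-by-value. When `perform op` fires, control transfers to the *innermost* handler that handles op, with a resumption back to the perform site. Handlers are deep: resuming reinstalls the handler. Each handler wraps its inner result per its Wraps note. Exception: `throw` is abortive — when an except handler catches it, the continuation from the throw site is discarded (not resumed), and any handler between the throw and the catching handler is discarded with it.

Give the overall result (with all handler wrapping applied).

Answer: (23, ())

Evaluation trace:
throw(4) @ H0 re-raised
throw(4) @ H2 caught ⇒ 23
H3 returns (23, ())
= (23, ())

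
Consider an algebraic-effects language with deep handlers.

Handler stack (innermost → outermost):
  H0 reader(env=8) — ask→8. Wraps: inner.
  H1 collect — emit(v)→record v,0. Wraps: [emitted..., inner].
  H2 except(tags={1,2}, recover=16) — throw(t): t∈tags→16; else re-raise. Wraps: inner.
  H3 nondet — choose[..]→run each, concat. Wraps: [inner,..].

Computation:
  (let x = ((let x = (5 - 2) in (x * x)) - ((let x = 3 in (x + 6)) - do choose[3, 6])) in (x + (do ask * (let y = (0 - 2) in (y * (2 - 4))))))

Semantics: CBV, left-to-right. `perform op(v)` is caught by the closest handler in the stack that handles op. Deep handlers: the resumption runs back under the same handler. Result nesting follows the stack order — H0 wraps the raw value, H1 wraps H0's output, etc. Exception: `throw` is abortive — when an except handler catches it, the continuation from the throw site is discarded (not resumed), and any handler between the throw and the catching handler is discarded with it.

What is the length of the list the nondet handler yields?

Answer: 2

Step-by-step:
choose[3, 6] @ H3
  branch[0] choose=3:
    ask @ H0 ⇒ 8
    H0 returns 35
    H1 returns [35]
    H2 returns [35]
    H3 returns [[35]]
  branch[1] choose=6:
    ask @ H0 ⇒ 8
    H0 returns 38
    H1 returns [38]
    H2 returns [38]
    H3 returns [[38]]
= [[35], [38]]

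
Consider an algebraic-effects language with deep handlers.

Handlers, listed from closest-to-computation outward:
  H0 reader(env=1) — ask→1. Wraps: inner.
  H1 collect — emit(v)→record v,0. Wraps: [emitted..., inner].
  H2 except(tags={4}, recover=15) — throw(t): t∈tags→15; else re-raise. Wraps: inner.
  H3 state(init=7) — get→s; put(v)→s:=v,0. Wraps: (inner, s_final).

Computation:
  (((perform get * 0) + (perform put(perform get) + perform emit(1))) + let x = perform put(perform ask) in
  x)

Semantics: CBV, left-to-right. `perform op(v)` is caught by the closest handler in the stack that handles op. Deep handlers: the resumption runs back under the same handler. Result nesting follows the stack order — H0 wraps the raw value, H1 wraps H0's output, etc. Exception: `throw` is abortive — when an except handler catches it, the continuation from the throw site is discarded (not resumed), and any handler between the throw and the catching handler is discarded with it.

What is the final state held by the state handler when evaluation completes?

Evaluation trace:
get @ H3 ⇒ 7
get @ H3 ⇒ 7
put(7) @ H3 ⇒ s:=7
emit(1) @ H1 ⇒ out+=1
ask @ H0 ⇒ 1
put(1) @ H3 ⇒ s:=1
H0 returns 0
H1 returns [1, 0]
H2 returns [1, 0]
H3 returns ([1, 0], 1)
= ([1, 0], 1)

Answer: 1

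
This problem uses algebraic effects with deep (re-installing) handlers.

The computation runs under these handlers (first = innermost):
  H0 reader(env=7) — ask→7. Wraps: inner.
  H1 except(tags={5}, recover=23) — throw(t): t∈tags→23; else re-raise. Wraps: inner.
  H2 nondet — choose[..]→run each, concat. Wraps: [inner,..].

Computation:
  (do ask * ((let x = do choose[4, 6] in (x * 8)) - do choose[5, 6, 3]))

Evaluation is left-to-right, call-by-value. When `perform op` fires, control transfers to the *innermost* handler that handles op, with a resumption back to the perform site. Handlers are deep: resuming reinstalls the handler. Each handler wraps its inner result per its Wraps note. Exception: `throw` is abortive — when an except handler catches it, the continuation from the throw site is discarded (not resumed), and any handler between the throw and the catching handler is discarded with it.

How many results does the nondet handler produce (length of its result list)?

Step-by-step:
ask @ H0 ⇒ 7
choose[4, 6] @ H2
  branch[0] choose=4:
    choose[5, 6, 3] @ H2
      branch[0] choose=5:
        H0 returns 189
        H1 returns 189
        H2 returns [189]
      branch[1] choose=6:
        H0 returns 182
        H1 returns 182
        H2 returns [182]
      branch[2] choose=3:
        H0 returns 203
        H1 returns 203
        H2 returns [203]
  branch[1] choose=6:
    choose[5, 6, 3] @ H2
      branch[0] choose=5:
        H0 returns 301
        H1 returns 301
        H2 returns [301]
      branch[1] choose=6:
        H0 returns 294
        H1 returns 294
        H2 returns [294]
      branch[2] choose=3:
        H0 returns 315
        H1 returns 315
        H2 returns [315]
= [189, 182, 203, 301, 294, 315]

Answer: 6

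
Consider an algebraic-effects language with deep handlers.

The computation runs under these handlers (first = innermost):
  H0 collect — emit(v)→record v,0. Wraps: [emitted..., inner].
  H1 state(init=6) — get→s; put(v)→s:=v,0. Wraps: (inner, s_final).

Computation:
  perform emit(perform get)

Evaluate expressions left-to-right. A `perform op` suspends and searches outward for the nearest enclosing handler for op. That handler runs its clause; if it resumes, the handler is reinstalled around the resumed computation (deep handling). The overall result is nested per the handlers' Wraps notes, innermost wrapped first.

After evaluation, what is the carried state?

Working:
get @ H1 ⇒ 6
emit(6) @ H0 ⇒ out+=6
H0 returns [6, 0]
H1 returns ([6, 0], 6)
= ([6, 0], 6)

Answer: 6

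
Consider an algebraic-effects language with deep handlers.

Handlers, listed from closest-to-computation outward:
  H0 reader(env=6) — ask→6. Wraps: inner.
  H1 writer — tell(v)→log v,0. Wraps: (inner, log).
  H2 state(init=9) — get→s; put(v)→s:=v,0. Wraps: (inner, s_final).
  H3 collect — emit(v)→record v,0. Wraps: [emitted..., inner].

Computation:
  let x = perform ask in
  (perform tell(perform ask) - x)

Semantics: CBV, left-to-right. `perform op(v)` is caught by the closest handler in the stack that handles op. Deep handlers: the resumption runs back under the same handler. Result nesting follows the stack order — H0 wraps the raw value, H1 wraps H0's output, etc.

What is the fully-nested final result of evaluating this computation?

Working:
ask @ H0 ⇒ 6
ask @ H0 ⇒ 6
tell(6) @ H1 ⇒ log+=6
H0 returns -6
H1 returns (-6, (6))
H2 returns ((-6, (6)), 9)
H3 returns [((-6, (6)), 9)]
= [((-6, (6)), 9)]

Answer: [((-6, (6)), 9)]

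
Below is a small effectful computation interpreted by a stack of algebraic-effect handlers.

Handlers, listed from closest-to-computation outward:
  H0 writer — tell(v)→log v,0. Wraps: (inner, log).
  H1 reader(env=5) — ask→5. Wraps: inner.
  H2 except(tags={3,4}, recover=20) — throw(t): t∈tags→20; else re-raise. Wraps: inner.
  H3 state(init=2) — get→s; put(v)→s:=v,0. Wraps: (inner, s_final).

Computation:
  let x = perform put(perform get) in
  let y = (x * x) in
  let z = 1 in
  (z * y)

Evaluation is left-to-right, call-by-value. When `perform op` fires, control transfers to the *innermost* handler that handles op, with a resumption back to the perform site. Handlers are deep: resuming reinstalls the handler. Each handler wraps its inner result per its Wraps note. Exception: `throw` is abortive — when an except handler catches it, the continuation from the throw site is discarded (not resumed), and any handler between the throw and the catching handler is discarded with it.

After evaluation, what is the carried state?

Answer: 2

Evaluation trace:
get @ H3 ⇒ 2
put(2) @ H3 ⇒ s:=2
H0 returns (0, ())
H1 returns (0, ())
H2 returns (0, ())
H3 returns ((0, ()), 2)
= ((0, ()), 2)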